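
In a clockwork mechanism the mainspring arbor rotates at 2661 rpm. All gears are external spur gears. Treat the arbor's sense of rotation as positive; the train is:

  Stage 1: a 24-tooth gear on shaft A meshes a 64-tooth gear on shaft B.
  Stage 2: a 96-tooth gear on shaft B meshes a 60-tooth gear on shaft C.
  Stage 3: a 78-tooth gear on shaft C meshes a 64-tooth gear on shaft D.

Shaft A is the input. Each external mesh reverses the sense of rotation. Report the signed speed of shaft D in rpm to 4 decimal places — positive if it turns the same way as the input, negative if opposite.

Stage 1 [24T→64T]: ω = 2661.0000×24/64 = 997.8750 rpm, dir flips to −; running = −997.8750
Stage 2 [96T→60T]: ω = 997.8750×96/60 = 1596.6000 rpm, dir flips to +; running = +1596.6000
Stage 3 [78T→64T]: ω = 1596.6000×78/64 = 1945.8562 rpm, dir flips to −; running = −1945.8562

-1945.8562 rpm (opposite to input, |ω| = 1945.8562 rpm)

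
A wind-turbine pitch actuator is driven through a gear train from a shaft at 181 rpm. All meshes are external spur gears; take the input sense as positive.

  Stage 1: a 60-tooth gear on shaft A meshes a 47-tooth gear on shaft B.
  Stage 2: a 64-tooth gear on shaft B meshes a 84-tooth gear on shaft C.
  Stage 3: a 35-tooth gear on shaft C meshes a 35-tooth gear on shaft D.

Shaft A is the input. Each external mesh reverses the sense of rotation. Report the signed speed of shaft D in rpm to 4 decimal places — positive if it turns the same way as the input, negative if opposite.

-176.0486 rpm (opposite to input, |ω| = 176.0486 rpm)

Stage 1 [60T→47T]: ω = 181.0000×60/47 = 231.0638 rpm, dir flips to −; running = −231.0638
Stage 2 [64T→84T]: ω = 231.0638×64/84 = 176.0486 rpm, dir flips to +; running = +176.0486
Stage 3 [35T→35T]: ω = 176.0486×35/35 = 176.0486 rpm, dir flips to −; running = −176.0486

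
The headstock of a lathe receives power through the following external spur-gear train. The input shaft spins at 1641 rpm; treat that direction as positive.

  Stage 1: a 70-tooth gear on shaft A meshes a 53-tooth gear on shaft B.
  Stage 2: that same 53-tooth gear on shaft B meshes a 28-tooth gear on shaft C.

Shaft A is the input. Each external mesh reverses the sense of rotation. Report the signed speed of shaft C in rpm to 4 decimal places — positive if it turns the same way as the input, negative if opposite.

+4102.5000 rpm (same as input, |ω| = 4102.5000 rpm)

Stage 1 [70T→53T]: ω = 1641.0000×70/53 = 2167.3585 rpm, dir flips to −; running = −2167.3585
Stage 2 [53T→28T]: ω = 2167.3585×53/28 = 4102.5000 rpm, dir flips to +; running = +4102.5000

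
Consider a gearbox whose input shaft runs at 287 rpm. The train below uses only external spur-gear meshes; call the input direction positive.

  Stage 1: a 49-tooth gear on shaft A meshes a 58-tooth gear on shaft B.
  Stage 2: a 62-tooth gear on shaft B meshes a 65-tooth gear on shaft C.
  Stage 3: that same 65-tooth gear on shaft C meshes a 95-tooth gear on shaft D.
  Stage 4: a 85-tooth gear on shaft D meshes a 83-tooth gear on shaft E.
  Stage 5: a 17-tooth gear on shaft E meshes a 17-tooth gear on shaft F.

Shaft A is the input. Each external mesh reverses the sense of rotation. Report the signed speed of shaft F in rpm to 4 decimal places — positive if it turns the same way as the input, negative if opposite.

-162.0537 rpm (opposite to input, |ω| = 162.0537 rpm)

Stage 1 [49T→58T]: ω = 287.0000×49/58 = 242.4655 rpm, dir flips to −; running = −242.4655
Stage 2 [62T→65T]: ω = 242.4655×62/65 = 231.2748 rpm, dir flips to +; running = +231.2748
Stage 3 [65T→95T]: ω = 231.2748×65/95 = 158.2407 rpm, dir flips to −; running = −158.2407
Stage 4 [85T→83T]: ω = 158.2407×85/83 = 162.0537 rpm, dir flips to +; running = +162.0537
Stage 5 [17T→17T]: ω = 162.0537×17/17 = 162.0537 rpm, dir flips to −; running = −162.0537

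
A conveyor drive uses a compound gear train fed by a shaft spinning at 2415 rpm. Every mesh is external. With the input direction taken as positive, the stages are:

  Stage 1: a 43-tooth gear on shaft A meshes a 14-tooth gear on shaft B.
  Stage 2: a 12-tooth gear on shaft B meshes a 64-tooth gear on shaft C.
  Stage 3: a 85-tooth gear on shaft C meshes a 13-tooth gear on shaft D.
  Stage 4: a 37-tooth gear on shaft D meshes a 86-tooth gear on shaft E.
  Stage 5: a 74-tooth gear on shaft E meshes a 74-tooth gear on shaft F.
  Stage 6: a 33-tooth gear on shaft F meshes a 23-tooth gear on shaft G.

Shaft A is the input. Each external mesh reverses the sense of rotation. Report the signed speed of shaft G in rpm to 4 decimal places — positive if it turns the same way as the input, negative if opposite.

+5613.3714 rpm (same as input, |ω| = 5613.3714 rpm)

Stage 1 [43T→14T]: ω = 2415.0000×43/14 = 7417.5000 rpm, dir flips to −; running = −7417.5000
Stage 2 [12T→64T]: ω = 7417.5000×12/64 = 1390.7812 rpm, dir flips to +; running = +1390.7812
Stage 3 [85T→13T]: ω = 1390.7812×85/13 = 9093.5697 rpm, dir flips to −; running = −9093.5697
Stage 4 [37T→86T]: ω = 9093.5697×37/86 = 3912.3498 rpm, dir flips to +; running = +3912.3498
Stage 5 [74T→74T]: ω = 3912.3498×74/74 = 3912.3498 rpm, dir flips to −; running = −3912.3498
Stage 6 [33T→23T]: ω = 3912.3498×33/23 = 5613.3714 rpm, dir flips to +; running = +5613.3714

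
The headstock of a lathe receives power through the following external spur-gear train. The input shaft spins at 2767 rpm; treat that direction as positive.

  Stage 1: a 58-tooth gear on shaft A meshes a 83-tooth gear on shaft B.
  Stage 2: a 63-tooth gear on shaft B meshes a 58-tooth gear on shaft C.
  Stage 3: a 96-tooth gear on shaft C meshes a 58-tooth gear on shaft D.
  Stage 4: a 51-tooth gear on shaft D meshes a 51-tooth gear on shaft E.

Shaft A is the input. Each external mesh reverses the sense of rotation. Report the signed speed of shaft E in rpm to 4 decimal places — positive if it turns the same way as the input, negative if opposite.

Stage 1 [58T→83T]: ω = 2767.0000×58/83 = 1933.5663 rpm, dir flips to −; running = −1933.5663
Stage 2 [63T→58T]: ω = 1933.5663×63/58 = 2100.2530 rpm, dir flips to +; running = +2100.2530
Stage 3 [96T→58T]: ω = 2100.2530×96/58 = 3476.2808 rpm, dir flips to −; running = −3476.2808
Stage 4 [51T→51T]: ω = 3476.2808×51/51 = 3476.2808 rpm, dir flips to +; running = +3476.2808

+3476.2808 rpm (same as input, |ω| = 3476.2808 rpm)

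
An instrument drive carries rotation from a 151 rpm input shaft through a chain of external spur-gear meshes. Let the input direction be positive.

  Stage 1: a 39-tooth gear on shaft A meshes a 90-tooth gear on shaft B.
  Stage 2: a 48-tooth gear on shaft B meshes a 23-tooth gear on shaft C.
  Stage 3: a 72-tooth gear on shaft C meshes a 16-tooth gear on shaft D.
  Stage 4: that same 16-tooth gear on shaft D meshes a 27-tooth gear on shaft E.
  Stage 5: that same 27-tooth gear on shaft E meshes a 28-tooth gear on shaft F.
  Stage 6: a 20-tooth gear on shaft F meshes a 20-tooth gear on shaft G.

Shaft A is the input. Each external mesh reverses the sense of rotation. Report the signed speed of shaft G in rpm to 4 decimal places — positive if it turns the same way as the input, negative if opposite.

Stage 1 [39T→90T]: ω = 151.0000×39/90 = 65.4333 rpm, dir flips to −; running = −65.4333
Stage 2 [48T→23T]: ω = 65.4333×48/23 = 136.5565 rpm, dir flips to +; running = +136.5565
Stage 3 [72T→16T]: ω = 136.5565×72/16 = 614.5043 rpm, dir flips to −; running = −614.5043
Stage 4 [16T→27T]: ω = 614.5043×16/27 = 364.1507 rpm, dir flips to +; running = +364.1507
Stage 5 [27T→28T]: ω = 364.1507×27/28 = 351.1453 rpm, dir flips to −; running = −351.1453
Stage 6 [20T→20T]: ω = 351.1453×20/20 = 351.1453 rpm, dir flips to +; running = +351.1453

+351.1453 rpm (same as input, |ω| = 351.1453 rpm)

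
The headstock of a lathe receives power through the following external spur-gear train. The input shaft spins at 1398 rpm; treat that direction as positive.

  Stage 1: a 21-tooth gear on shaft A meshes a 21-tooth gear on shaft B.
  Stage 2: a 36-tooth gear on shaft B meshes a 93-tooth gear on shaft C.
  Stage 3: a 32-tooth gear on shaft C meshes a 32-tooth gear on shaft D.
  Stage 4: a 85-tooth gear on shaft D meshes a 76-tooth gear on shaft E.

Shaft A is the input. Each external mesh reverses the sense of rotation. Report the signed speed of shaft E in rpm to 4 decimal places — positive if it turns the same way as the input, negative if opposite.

Stage 1 [21T→21T]: ω = 1398.0000×21/21 = 1398.0000 rpm, dir flips to −; running = −1398.0000
Stage 2 [36T→93T]: ω = 1398.0000×36/93 = 541.1613 rpm, dir flips to +; running = +541.1613
Stage 3 [32T→32T]: ω = 541.1613×32/32 = 541.1613 rpm, dir flips to −; running = −541.1613
Stage 4 [85T→76T]: ω = 541.1613×85/76 = 605.2462 rpm, dir flips to +; running = +605.2462

+605.2462 rpm (same as input, |ω| = 605.2462 rpm)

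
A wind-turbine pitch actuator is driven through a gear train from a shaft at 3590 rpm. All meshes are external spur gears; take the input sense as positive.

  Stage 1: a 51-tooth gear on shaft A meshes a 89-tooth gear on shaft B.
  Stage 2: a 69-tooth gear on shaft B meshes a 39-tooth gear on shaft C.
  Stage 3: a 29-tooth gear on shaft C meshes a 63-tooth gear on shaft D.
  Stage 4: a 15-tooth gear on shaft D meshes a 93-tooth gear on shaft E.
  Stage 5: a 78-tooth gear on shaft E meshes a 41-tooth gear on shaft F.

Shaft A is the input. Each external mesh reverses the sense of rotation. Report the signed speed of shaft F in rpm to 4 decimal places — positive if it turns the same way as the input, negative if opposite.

-514.0858 rpm (opposite to input, |ω| = 514.0858 rpm)

Stage 1 [51T→89T]: ω = 3590.0000×51/89 = 2057.1910 rpm, dir flips to −; running = −2057.1910
Stage 2 [69T→39T]: ω = 2057.1910×69/39 = 3639.6456 rpm, dir flips to +; running = +3639.6456
Stage 3 [29T→63T]: ω = 3639.6456×29/63 = 1675.3924 rpm, dir flips to −; running = −1675.3924
Stage 4 [15T→93T]: ω = 1675.3924×15/93 = 270.2246 rpm, dir flips to +; running = +270.2246
Stage 5 [78T→41T]: ω = 270.2246×78/41 = 514.0858 rpm, dir flips to −; running = −514.0858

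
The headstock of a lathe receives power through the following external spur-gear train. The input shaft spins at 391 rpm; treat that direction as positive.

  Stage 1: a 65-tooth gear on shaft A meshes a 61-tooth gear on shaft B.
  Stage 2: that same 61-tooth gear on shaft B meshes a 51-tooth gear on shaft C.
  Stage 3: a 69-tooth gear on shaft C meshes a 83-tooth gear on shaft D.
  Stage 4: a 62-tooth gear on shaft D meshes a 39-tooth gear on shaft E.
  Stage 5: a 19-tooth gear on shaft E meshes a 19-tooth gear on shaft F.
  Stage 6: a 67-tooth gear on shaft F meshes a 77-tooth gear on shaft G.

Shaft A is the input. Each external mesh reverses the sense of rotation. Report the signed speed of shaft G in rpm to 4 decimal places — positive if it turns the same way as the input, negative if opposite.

Stage 1 [65T→61T]: ω = 391.0000×65/61 = 416.6393 rpm, dir flips to −; running = −416.6393
Stage 2 [61T→51T]: ω = 416.6393×61/51 = 498.3333 rpm, dir flips to +; running = +498.3333
Stage 3 [69T→83T]: ω = 498.3333×69/83 = 414.2771 rpm, dir flips to −; running = −414.2771
Stage 4 [62T→39T]: ω = 414.2771×62/39 = 658.5944 rpm, dir flips to +; running = +658.5944
Stage 5 [19T→19T]: ω = 658.5944×19/19 = 658.5944 rpm, dir flips to −; running = −658.5944
Stage 6 [67T→77T]: ω = 658.5944×67/77 = 573.0626 rpm, dir flips to +; running = +573.0626

+573.0626 rpm (same as input, |ω| = 573.0626 rpm)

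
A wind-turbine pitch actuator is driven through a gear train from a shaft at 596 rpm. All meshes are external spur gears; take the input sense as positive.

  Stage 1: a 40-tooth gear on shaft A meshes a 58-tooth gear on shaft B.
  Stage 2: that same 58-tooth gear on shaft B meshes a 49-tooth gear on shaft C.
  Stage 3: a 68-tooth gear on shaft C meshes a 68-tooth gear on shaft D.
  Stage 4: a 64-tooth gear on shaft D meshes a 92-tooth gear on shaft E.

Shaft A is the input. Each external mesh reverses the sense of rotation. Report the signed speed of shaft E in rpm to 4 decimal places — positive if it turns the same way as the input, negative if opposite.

+338.4561 rpm (same as input, |ω| = 338.4561 rpm)

Stage 1 [40T→58T]: ω = 596.0000×40/58 = 411.0345 rpm, dir flips to −; running = −411.0345
Stage 2 [58T→49T]: ω = 411.0345×58/49 = 486.5306 rpm, dir flips to +; running = +486.5306
Stage 3 [68T→68T]: ω = 486.5306×68/68 = 486.5306 rpm, dir flips to −; running = −486.5306
Stage 4 [64T→92T]: ω = 486.5306×64/92 = 338.4561 rpm, dir flips to +; running = +338.4561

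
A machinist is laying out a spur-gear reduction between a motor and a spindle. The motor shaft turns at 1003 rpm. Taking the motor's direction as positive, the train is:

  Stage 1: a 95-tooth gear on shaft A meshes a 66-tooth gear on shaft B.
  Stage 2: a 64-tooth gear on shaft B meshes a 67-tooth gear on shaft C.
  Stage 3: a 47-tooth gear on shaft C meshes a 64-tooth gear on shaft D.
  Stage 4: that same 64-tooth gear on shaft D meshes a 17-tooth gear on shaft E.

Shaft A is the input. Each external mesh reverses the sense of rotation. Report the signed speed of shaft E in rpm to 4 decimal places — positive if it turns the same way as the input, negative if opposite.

Stage 1 [95T→66T]: ω = 1003.0000×95/66 = 1443.7121 rpm, dir flips to −; running = −1443.7121
Stage 2 [64T→67T]: ω = 1443.7121×64/67 = 1379.0683 rpm, dir flips to +; running = +1379.0683
Stage 3 [47T→64T]: ω = 1379.0683×47/64 = 1012.7533 rpm, dir flips to −; running = −1012.7533
Stage 4 [64T→17T]: ω = 1012.7533×64/17 = 3812.7182 rpm, dir flips to +; running = +3812.7182

+3812.7182 rpm (same as input, |ω| = 3812.7182 rpm)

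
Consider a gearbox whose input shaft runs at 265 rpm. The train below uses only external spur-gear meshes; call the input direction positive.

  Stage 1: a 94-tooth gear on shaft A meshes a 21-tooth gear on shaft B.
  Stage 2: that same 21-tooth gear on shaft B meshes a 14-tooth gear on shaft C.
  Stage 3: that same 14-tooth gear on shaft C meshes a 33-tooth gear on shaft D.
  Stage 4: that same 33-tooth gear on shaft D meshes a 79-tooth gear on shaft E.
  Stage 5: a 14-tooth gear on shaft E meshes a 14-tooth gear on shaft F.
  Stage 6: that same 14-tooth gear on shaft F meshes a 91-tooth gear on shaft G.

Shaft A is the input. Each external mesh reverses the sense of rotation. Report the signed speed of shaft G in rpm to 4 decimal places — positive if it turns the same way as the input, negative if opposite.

+48.5102 rpm (same as input, |ω| = 48.5102 rpm)

Stage 1 [94T→21T]: ω = 265.0000×94/21 = 1186.1905 rpm, dir flips to −; running = −1186.1905
Stage 2 [21T→14T]: ω = 1186.1905×21/14 = 1779.2857 rpm, dir flips to +; running = +1779.2857
Stage 3 [14T→33T]: ω = 1779.2857×14/33 = 754.8485 rpm, dir flips to −; running = −754.8485
Stage 4 [33T→79T]: ω = 754.8485×33/79 = 315.3165 rpm, dir flips to +; running = +315.3165
Stage 5 [14T→14T]: ω = 315.3165×14/14 = 315.3165 rpm, dir flips to −; running = −315.3165
Stage 6 [14T→91T]: ω = 315.3165×14/91 = 48.5102 rpm, dir flips to +; running = +48.5102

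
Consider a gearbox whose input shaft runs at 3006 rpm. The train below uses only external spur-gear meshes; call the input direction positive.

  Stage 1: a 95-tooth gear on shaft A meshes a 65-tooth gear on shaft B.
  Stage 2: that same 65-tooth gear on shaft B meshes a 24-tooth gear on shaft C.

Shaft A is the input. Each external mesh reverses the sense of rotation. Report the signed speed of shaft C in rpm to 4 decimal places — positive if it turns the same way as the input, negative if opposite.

Stage 1 [95T→65T]: ω = 3006.0000×95/65 = 4393.3846 rpm, dir flips to −; running = −4393.3846
Stage 2 [65T→24T]: ω = 4393.3846×65/24 = 11898.7500 rpm, dir flips to +; running = +11898.7500

+11898.7500 rpm (same as input, |ω| = 11898.7500 rpm)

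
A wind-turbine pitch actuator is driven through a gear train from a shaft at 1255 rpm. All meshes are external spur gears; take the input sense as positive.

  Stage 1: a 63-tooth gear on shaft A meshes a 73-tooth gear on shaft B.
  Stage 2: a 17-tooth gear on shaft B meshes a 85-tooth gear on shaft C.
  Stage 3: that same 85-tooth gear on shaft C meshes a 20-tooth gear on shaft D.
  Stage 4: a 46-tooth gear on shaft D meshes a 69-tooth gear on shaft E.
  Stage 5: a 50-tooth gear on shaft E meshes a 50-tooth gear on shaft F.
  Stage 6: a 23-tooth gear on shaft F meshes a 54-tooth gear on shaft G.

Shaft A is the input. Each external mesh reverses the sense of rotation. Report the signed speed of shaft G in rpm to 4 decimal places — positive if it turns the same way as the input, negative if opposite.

Stage 1 [63T→73T]: ω = 1255.0000×63/73 = 1083.0822 rpm, dir flips to −; running = −1083.0822
Stage 2 [17T→85T]: ω = 1083.0822×17/85 = 216.6164 rpm, dir flips to +; running = +216.6164
Stage 3 [85T→20T]: ω = 216.6164×85/20 = 920.6199 rpm, dir flips to −; running = −920.6199
Stage 4 [46T→69T]: ω = 920.6199×46/69 = 613.7466 rpm, dir flips to +; running = +613.7466
Stage 5 [50T→50T]: ω = 613.7466×50/50 = 613.7466 rpm, dir flips to −; running = −613.7466
Stage 6 [23T→54T]: ω = 613.7466×23/54 = 261.4106 rpm, dir flips to +; running = +261.4106

+261.4106 rpm (same as input, |ω| = 261.4106 rpm)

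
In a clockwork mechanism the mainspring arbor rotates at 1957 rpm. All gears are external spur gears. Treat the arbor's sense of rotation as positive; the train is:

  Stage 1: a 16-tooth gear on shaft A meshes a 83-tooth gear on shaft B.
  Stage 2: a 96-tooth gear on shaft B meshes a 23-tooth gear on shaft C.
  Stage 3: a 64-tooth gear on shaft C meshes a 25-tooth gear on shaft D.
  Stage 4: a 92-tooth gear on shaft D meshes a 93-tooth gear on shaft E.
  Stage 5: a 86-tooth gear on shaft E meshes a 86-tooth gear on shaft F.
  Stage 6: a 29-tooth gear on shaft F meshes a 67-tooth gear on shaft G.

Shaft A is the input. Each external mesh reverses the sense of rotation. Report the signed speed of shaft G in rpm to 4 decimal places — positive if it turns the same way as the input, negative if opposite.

Stage 1 [16T→83T]: ω = 1957.0000×16/83 = 377.2530 rpm, dir flips to −; running = −377.2530
Stage 2 [96T→23T]: ω = 377.2530×96/23 = 1574.6213 rpm, dir flips to +; running = +1574.6213
Stage 3 [64T→25T]: ω = 1574.6213×64/25 = 4031.0304 rpm, dir flips to −; running = −4031.0304
Stage 4 [92T→93T]: ω = 4031.0304×92/93 = 3987.6860 rpm, dir flips to +; running = +3987.6860
Stage 5 [86T→86T]: ω = 3987.6860×86/86 = 3987.6860 rpm, dir flips to −; running = −3987.6860
Stage 6 [29T→67T]: ω = 3987.6860×29/67 = 1726.0134 rpm, dir flips to +; running = +1726.0134

+1726.0134 rpm (same as input, |ω| = 1726.0134 rpm)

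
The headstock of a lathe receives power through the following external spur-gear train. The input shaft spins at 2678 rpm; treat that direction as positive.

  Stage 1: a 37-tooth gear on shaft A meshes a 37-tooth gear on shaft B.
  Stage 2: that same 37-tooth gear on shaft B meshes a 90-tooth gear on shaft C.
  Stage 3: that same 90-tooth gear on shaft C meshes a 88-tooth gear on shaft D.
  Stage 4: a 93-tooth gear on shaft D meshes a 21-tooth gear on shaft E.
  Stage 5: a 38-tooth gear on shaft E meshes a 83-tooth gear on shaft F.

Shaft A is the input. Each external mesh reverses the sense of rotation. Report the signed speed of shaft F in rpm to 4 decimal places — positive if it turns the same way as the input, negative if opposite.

-2282.9625 rpm (opposite to input, |ω| = 2282.9625 rpm)

Stage 1 [37T→37T]: ω = 2678.0000×37/37 = 2678.0000 rpm, dir flips to −; running = −2678.0000
Stage 2 [37T→90T]: ω = 2678.0000×37/90 = 1100.9556 rpm, dir flips to +; running = +1100.9556
Stage 3 [90T→88T]: ω = 1100.9556×90/88 = 1125.9773 rpm, dir flips to −; running = −1125.9773
Stage 4 [93T→21T]: ω = 1125.9773×93/21 = 4986.4708 rpm, dir flips to +; running = +4986.4708
Stage 5 [38T→83T]: ω = 4986.4708×38/83 = 2282.9625 rpm, dir flips to −; running = −2282.9625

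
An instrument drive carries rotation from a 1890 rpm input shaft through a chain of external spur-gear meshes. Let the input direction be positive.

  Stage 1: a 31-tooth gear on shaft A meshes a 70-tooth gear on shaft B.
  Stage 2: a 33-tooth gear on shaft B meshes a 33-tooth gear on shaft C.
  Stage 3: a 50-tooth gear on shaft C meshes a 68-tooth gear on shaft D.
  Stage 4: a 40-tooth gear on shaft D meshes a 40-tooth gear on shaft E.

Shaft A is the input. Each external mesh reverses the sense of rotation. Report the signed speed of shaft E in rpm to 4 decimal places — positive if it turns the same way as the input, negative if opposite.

Stage 1 [31T→70T]: ω = 1890.0000×31/70 = 837.0000 rpm, dir flips to −; running = −837.0000
Stage 2 [33T→33T]: ω = 837.0000×33/33 = 837.0000 rpm, dir flips to +; running = +837.0000
Stage 3 [50T→68T]: ω = 837.0000×50/68 = 615.4412 rpm, dir flips to −; running = −615.4412
Stage 4 [40T→40T]: ω = 615.4412×40/40 = 615.4412 rpm, dir flips to +; running = +615.4412

+615.4412 rpm (same as input, |ω| = 615.4412 rpm)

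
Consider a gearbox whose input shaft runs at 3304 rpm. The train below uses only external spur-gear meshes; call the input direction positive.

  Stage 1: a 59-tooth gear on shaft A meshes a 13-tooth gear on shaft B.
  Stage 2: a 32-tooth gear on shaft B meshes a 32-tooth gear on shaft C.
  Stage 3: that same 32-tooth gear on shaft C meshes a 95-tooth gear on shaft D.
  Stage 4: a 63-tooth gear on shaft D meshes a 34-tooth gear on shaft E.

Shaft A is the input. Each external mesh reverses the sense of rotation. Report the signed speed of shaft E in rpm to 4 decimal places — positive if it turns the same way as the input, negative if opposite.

+9359.1564 rpm (same as input, |ω| = 9359.1564 rpm)

Stage 1 [59T→13T]: ω = 3304.0000×59/13 = 14995.0769 rpm, dir flips to −; running = −14995.0769
Stage 2 [32T→32T]: ω = 14995.0769×32/32 = 14995.0769 rpm, dir flips to +; running = +14995.0769
Stage 3 [32T→95T]: ω = 14995.0769×32/95 = 5050.9733 rpm, dir flips to −; running = −5050.9733
Stage 4 [63T→34T]: ω = 5050.9733×63/34 = 9359.1564 rpm, dir flips to +; running = +9359.1564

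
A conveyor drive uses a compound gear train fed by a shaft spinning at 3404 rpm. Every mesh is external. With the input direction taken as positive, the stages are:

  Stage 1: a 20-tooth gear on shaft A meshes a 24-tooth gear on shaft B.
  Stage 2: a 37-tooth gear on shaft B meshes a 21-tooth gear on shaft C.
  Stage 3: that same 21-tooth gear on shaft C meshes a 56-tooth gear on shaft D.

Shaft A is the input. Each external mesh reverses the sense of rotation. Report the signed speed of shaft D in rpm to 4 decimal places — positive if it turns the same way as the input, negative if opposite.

-1874.2262 rpm (opposite to input, |ω| = 1874.2262 rpm)

Stage 1 [20T→24T]: ω = 3404.0000×20/24 = 2836.6667 rpm, dir flips to −; running = −2836.6667
Stage 2 [37T→21T]: ω = 2836.6667×37/21 = 4997.9365 rpm, dir flips to +; running = +4997.9365
Stage 3 [21T→56T]: ω = 4997.9365×21/56 = 1874.2262 rpm, dir flips to −; running = −1874.2262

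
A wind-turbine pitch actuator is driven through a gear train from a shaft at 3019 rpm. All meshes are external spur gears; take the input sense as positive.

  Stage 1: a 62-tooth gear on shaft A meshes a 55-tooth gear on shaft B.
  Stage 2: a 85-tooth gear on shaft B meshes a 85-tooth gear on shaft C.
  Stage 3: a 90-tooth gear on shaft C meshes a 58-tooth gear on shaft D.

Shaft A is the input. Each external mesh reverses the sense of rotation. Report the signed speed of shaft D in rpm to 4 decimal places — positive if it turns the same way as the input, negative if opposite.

-5280.8840 rpm (opposite to input, |ω| = 5280.8840 rpm)

Stage 1 [62T→55T]: ω = 3019.0000×62/55 = 3403.2364 rpm, dir flips to −; running = −3403.2364
Stage 2 [85T→85T]: ω = 3403.2364×85/85 = 3403.2364 rpm, dir flips to +; running = +3403.2364
Stage 3 [90T→58T]: ω = 3403.2364×90/58 = 5280.8840 rpm, dir flips to −; running = −5280.8840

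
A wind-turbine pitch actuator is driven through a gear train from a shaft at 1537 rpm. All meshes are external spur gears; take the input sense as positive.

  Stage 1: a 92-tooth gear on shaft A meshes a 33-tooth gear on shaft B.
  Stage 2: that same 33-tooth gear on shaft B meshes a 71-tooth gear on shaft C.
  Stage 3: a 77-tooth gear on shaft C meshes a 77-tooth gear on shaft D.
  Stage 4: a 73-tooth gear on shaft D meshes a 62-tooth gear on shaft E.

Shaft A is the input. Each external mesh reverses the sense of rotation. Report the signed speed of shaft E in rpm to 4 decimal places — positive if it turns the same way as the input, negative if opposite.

Stage 1 [92T→33T]: ω = 1537.0000×92/33 = 4284.9697 rpm, dir flips to −; running = −4284.9697
Stage 2 [33T→71T]: ω = 4284.9697×33/71 = 1991.6056 rpm, dir flips to +; running = +1991.6056
Stage 3 [77T→77T]: ω = 1991.6056×77/77 = 1991.6056 rpm, dir flips to −; running = −1991.6056
Stage 4 [73T→62T]: ω = 1991.6056×73/62 = 2344.9550 rpm, dir flips to +; running = +2344.9550

+2344.9550 rpm (same as input, |ω| = 2344.9550 rpm)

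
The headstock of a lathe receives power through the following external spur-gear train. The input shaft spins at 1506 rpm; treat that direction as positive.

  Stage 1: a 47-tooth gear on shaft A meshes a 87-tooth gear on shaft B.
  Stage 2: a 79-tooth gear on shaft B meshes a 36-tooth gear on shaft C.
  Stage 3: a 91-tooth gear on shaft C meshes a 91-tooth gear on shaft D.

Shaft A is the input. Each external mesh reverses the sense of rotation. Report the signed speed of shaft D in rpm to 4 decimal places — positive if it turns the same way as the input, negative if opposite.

Stage 1 [47T→87T]: ω = 1506.0000×47/87 = 813.5862 rpm, dir flips to −; running = −813.5862
Stage 2 [79T→36T]: ω = 813.5862×79/36 = 1785.3697 rpm, dir flips to +; running = +1785.3697
Stage 3 [91T→91T]: ω = 1785.3697×91/91 = 1785.3697 rpm, dir flips to −; running = −1785.3697

-1785.3697 rpm (opposite to input, |ω| = 1785.3697 rpm)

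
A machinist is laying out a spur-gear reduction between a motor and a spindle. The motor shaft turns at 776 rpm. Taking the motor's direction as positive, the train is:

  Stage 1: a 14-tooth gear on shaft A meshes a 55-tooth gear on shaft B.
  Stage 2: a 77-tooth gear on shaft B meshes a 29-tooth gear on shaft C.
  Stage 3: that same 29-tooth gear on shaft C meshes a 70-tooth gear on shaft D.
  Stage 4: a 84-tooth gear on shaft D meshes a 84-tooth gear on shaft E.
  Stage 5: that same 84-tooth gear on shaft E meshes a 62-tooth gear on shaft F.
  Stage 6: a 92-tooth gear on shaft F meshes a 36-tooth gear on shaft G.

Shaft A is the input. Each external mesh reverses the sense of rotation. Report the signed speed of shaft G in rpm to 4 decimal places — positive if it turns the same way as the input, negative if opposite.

Stage 1 [14T→55T]: ω = 776.0000×14/55 = 197.5273 rpm, dir flips to −; running = −197.5273
Stage 2 [77T→29T]: ω = 197.5273×77/29 = 524.4690 rpm, dir flips to +; running = +524.4690
Stage 3 [29T→70T]: ω = 524.4690×29/70 = 217.2800 rpm, dir flips to −; running = −217.2800
Stage 4 [84T→84T]: ω = 217.2800×84/84 = 217.2800 rpm, dir flips to +; running = +217.2800
Stage 5 [84T→62T]: ω = 217.2800×84/62 = 294.3794 rpm, dir flips to −; running = −294.3794
Stage 6 [92T→36T]: ω = 294.3794×92/36 = 752.3028 rpm, dir flips to +; running = +752.3028

+752.3028 rpm (same as input, |ω| = 752.3028 rpm)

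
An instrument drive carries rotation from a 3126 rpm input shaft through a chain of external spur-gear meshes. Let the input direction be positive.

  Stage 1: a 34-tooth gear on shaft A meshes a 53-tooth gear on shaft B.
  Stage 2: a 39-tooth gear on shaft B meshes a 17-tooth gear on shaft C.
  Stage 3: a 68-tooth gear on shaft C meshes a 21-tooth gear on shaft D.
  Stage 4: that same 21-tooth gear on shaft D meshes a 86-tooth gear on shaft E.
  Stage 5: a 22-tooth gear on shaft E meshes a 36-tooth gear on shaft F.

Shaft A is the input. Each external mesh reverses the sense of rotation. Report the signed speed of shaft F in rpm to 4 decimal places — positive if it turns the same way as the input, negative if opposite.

-2222.9943 rpm (opposite to input, |ω| = 2222.9943 rpm)

Stage 1 [34T→53T]: ω = 3126.0000×34/53 = 2005.3585 rpm, dir flips to −; running = −2005.3585
Stage 2 [39T→17T]: ω = 2005.3585×39/17 = 4600.5283 rpm, dir flips to +; running = +4600.5283
Stage 3 [68T→21T]: ω = 4600.5283×68/21 = 14896.9488 rpm, dir flips to −; running = −14896.9488
Stage 4 [21T→86T]: ω = 14896.9488×21/86 = 3637.6270 rpm, dir flips to +; running = +3637.6270
Stage 5 [22T→36T]: ω = 3637.6270×22/36 = 2222.9943 rpm, dir flips to −; running = −2222.9943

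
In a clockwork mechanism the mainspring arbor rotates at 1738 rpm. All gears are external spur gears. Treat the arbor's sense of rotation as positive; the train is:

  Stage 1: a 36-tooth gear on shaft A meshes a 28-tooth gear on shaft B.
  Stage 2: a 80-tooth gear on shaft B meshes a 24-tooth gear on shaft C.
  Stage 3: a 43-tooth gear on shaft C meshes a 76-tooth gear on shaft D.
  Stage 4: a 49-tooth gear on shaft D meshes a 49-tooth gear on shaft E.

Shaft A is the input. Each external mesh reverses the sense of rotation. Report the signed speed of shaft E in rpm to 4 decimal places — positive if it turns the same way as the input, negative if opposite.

Stage 1 [36T→28T]: ω = 1738.0000×36/28 = 2234.5714 rpm, dir flips to −; running = −2234.5714
Stage 2 [80T→24T]: ω = 2234.5714×80/24 = 7448.5714 rpm, dir flips to +; running = +7448.5714
Stage 3 [43T→76T]: ω = 7448.5714×43/76 = 4214.3233 rpm, dir flips to −; running = −4214.3233
Stage 4 [49T→49T]: ω = 4214.3233×49/49 = 4214.3233 rpm, dir flips to +; running = +4214.3233

+4214.3233 rpm (same as input, |ω| = 4214.3233 rpm)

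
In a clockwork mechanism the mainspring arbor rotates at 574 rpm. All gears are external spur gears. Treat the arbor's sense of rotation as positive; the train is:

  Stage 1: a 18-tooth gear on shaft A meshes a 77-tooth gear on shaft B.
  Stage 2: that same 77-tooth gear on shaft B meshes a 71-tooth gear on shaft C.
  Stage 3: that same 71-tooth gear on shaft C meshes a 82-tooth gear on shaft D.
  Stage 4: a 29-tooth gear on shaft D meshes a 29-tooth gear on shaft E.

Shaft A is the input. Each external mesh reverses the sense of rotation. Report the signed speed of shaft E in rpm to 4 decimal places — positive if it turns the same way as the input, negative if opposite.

Stage 1 [18T→77T]: ω = 574.0000×18/77 = 134.1818 rpm, dir flips to −; running = −134.1818
Stage 2 [77T→71T]: ω = 134.1818×77/71 = 145.5211 rpm, dir flips to +; running = +145.5211
Stage 3 [71T→82T]: ω = 145.5211×71/82 = 126.0000 rpm, dir flips to −; running = −126.0000
Stage 4 [29T→29T]: ω = 126.0000×29/29 = 126.0000 rpm, dir flips to +; running = +126.0000

+126.0000 rpm (same as input, |ω| = 126.0000 rpm)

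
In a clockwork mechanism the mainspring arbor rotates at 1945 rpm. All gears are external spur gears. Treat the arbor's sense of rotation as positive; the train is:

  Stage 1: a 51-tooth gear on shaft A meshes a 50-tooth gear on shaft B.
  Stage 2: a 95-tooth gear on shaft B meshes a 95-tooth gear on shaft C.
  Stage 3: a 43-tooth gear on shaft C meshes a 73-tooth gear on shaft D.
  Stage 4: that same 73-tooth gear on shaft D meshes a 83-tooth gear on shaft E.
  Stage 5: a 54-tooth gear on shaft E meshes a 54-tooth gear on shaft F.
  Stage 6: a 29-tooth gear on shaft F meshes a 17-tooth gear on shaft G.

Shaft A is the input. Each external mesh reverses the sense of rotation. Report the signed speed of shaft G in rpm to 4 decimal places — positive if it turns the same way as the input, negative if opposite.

+1753.3120 rpm (same as input, |ω| = 1753.3120 rpm)

Stage 1 [51T→50T]: ω = 1945.0000×51/50 = 1983.9000 rpm, dir flips to −; running = −1983.9000
Stage 2 [95T→95T]: ω = 1983.9000×95/95 = 1983.9000 rpm, dir flips to +; running = +1983.9000
Stage 3 [43T→73T]: ω = 1983.9000×43/73 = 1168.5986 rpm, dir flips to −; running = −1168.5986
Stage 4 [73T→83T]: ω = 1168.5986×73/83 = 1027.8036 rpm, dir flips to +; running = +1027.8036
Stage 5 [54T→54T]: ω = 1027.8036×54/54 = 1027.8036 rpm, dir flips to −; running = −1027.8036
Stage 6 [29T→17T]: ω = 1027.8036×29/17 = 1753.3120 rpm, dir flips to +; running = +1753.3120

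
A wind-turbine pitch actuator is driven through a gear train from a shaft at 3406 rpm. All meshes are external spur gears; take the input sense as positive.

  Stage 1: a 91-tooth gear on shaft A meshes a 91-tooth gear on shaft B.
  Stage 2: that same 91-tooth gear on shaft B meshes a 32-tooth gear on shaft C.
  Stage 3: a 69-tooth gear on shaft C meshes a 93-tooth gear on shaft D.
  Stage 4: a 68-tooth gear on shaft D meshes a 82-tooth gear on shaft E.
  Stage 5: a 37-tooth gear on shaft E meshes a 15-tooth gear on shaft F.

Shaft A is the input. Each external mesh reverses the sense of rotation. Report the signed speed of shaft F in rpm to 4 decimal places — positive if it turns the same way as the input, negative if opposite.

-14699.6747 rpm (opposite to input, |ω| = 14699.6747 rpm)

Stage 1 [91T→91T]: ω = 3406.0000×91/91 = 3406.0000 rpm, dir flips to −; running = −3406.0000
Stage 2 [91T→32T]: ω = 3406.0000×91/32 = 9685.8125 rpm, dir flips to +; running = +9685.8125
Stage 3 [69T→93T]: ω = 9685.8125×69/93 = 7186.2480 rpm, dir flips to −; running = −7186.2480
Stage 4 [68T→82T]: ω = 7186.2480×68/82 = 5959.3276 rpm, dir flips to +; running = +5959.3276
Stage 5 [37T→15T]: ω = 5959.3276×37/15 = 14699.6747 rpm, dir flips to −; running = −14699.6747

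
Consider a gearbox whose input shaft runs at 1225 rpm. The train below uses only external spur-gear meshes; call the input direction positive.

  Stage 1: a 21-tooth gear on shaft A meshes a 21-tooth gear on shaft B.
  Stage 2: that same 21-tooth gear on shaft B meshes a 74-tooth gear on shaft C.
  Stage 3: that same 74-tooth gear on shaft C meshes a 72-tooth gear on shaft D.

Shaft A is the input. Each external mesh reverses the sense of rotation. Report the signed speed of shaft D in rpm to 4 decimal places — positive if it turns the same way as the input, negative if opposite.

-357.2917 rpm (opposite to input, |ω| = 357.2917 rpm)

Stage 1 [21T→21T]: ω = 1225.0000×21/21 = 1225.0000 rpm, dir flips to −; running = −1225.0000
Stage 2 [21T→74T]: ω = 1225.0000×21/74 = 347.6351 rpm, dir flips to +; running = +347.6351
Stage 3 [74T→72T]: ω = 347.6351×74/72 = 357.2917 rpm, dir flips to −; running = −357.2917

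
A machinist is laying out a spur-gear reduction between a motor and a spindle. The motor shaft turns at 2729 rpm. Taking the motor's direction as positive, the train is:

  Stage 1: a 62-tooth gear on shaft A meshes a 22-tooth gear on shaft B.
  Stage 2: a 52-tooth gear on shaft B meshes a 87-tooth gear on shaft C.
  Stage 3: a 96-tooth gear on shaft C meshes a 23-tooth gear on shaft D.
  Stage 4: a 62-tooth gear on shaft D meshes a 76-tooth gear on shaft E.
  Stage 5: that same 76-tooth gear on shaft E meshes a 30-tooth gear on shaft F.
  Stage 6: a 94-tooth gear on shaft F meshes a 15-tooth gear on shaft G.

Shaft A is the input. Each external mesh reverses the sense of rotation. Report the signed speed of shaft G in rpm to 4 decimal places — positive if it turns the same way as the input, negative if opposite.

Stage 1 [62T→22T]: ω = 2729.0000×62/22 = 7690.8182 rpm, dir flips to −; running = −7690.8182
Stage 2 [52T→87T]: ω = 7690.8182×52/87 = 4596.8109 rpm, dir flips to +; running = +4596.8109
Stage 3 [96T→23T]: ω = 4596.8109×96/23 = 19186.6888 rpm, dir flips to −; running = −19186.6888
Stage 4 [62T→76T]: ω = 19186.6888×62/76 = 15652.2988 rpm, dir flips to +; running = +15652.2988
Stage 5 [76T→30T]: ω = 15652.2988×76/30 = 39652.4903 rpm, dir flips to −; running = −39652.4903
Stage 6 [94T→15T]: ω = 39652.4903×94/15 = 248488.9390 rpm, dir flips to +; running = +248488.9390

+248488.9390 rpm (same as input, |ω| = 248488.9390 rpm)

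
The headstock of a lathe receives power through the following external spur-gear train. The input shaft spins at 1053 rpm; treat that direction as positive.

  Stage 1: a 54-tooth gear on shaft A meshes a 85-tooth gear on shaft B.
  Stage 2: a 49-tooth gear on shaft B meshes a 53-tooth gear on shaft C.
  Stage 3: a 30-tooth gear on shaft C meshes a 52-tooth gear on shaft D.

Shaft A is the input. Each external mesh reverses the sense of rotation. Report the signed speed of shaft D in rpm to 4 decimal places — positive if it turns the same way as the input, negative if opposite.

Stage 1 [54T→85T]: ω = 1053.0000×54/85 = 668.9647 rpm, dir flips to −; running = −668.9647
Stage 2 [49T→53T]: ω = 668.9647×49/53 = 618.4768 rpm, dir flips to +; running = +618.4768
Stage 3 [30T→52T]: ω = 618.4768×30/52 = 356.8135 rpm, dir flips to −; running = −356.8135

-356.8135 rpm (opposite to input, |ω| = 356.8135 rpm)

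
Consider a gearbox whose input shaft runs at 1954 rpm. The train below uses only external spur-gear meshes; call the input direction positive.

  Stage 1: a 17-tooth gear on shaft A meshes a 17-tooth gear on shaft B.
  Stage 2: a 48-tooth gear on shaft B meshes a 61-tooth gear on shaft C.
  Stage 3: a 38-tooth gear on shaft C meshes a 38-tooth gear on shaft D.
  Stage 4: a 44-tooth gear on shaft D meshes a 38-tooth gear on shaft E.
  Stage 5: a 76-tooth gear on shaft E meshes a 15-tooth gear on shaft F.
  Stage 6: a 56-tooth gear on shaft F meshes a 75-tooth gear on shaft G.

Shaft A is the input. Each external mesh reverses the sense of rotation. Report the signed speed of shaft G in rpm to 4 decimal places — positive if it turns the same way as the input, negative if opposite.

Stage 1 [17T→17T]: ω = 1954.0000×17/17 = 1954.0000 rpm, dir flips to −; running = −1954.0000
Stage 2 [48T→61T]: ω = 1954.0000×48/61 = 1537.5738 rpm, dir flips to +; running = +1537.5738
Stage 3 [38T→38T]: ω = 1537.5738×38/38 = 1537.5738 rpm, dir flips to −; running = −1537.5738
Stage 4 [44T→38T]: ω = 1537.5738×44/38 = 1780.3486 rpm, dir flips to +; running = +1780.3486
Stage 5 [76T→15T]: ω = 1780.3486×76/15 = 9020.4328 rpm, dir flips to −; running = −9020.4328
Stage 6 [56T→75T]: ω = 9020.4328×56/75 = 6735.2565 rpm, dir flips to +; running = +6735.2565

+6735.2565 rpm (same as input, |ω| = 6735.2565 rpm)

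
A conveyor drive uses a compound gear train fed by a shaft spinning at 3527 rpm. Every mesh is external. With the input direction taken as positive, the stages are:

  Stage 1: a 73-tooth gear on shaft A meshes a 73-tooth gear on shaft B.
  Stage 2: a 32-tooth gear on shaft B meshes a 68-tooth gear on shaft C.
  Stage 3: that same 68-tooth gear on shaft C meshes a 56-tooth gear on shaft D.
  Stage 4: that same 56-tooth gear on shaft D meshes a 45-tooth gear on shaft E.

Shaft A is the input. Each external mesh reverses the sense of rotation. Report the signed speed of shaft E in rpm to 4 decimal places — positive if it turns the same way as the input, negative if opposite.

Stage 1 [73T→73T]: ω = 3527.0000×73/73 = 3527.0000 rpm, dir flips to −; running = −3527.0000
Stage 2 [32T→68T]: ω = 3527.0000×32/68 = 1659.7647 rpm, dir flips to +; running = +1659.7647
Stage 3 [68T→56T]: ω = 1659.7647×68/56 = 2015.4286 rpm, dir flips to −; running = −2015.4286
Stage 4 [56T→45T]: ω = 2015.4286×56/45 = 2508.0889 rpm, dir flips to +; running = +2508.0889

+2508.0889 rpm (same as input, |ω| = 2508.0889 rpm)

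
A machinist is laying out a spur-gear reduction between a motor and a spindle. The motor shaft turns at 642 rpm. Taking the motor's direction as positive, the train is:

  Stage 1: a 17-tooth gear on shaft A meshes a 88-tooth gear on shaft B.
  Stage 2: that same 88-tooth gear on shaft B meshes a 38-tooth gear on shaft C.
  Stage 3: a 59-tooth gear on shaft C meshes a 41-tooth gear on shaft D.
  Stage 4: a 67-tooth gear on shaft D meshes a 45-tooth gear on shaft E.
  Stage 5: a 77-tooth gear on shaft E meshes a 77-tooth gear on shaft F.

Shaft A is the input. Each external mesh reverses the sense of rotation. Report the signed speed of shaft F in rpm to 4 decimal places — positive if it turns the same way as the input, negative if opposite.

Stage 1 [17T→88T]: ω = 642.0000×17/88 = 124.0227 rpm, dir flips to −; running = −124.0227
Stage 2 [88T→38T]: ω = 124.0227×88/38 = 287.2105 rpm, dir flips to +; running = +287.2105
Stage 3 [59T→41T]: ω = 287.2105×59/41 = 413.3030 rpm, dir flips to −; running = −413.3030
Stage 4 [67T→45T]: ω = 413.3030×67/45 = 615.3622 rpm, dir flips to +; running = +615.3622
Stage 5 [77T→77T]: ω = 615.3622×77/77 = 615.3622 rpm, dir flips to −; running = −615.3622

-615.3622 rpm (opposite to input, |ω| = 615.3622 rpm)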